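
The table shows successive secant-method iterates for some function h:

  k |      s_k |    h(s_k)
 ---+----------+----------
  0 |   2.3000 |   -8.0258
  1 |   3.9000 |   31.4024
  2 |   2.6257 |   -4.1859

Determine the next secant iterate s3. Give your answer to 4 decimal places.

s3 = 2.6257 − (-4.1859)·(2.6257 − 3.9000) / (-4.1859 − 31.4024)
   = 2.6257 − (5.334092)/(-35.588300) = 2.775583

2.7756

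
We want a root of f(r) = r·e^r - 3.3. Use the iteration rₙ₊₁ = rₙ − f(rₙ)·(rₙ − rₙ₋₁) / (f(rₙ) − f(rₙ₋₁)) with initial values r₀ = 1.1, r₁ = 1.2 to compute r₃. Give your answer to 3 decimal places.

f(1.1) = 0.00458, f(1.2) = 0.68414
r₂ = 1.20000 − 0.68414·(1.20000 − 1.10000) / (0.68414 − 0.00458) = 1.20000 − (0.06841)/(0.67956) = 1.09933
f(1.09933) = 0.00033
r₃ = 1.09933 − 0.00033·(1.09933 − 1.20000) / (0.00033 − 0.68414) = 1.09933 − (-0.00003)/(-0.68381) = 1.09928

1.099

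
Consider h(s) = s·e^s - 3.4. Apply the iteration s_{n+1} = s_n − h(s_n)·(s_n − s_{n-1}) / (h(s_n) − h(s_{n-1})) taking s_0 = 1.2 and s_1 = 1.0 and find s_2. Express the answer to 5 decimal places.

h(1.2) = 0.5841403, h(1.0) = -0.6817182
s_2 = 1.0000000 − (-0.6817182)·(1.0000000 − 1.2000000) / (-0.6817182 − 0.5841403) = 1.0000000 − (0.1363436)/(-1.2658585) = 1.1077084

1.10771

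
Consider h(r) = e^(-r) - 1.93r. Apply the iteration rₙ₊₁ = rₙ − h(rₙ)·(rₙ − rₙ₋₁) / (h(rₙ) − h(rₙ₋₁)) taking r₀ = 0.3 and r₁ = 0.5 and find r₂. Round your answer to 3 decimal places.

0.362

h(0.3) = 0.16182, h(0.5) = -0.35847
r₂ = 0.50000 − (-0.35847)·(0.50000 − 0.30000) / (-0.35847 − 0.16182) = 0.50000 − (-0.07169)/(-0.52029) = 0.36220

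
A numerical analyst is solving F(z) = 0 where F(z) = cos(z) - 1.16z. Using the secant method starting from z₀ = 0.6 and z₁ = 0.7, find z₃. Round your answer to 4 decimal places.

F(0.6) = 0.129336, F(0.7) = -0.047158
z₂ = 0.700000 − (-0.047158)·(0.700000 − 0.600000) / (-0.047158 − 0.129336) = 0.700000 − (-0.004716)/(-0.176493) = 0.673281
F(0.673281) = 0.000775
z₃ = 0.673281 − 0.000775·(0.673281 − 0.700000) / (0.000775 − (-0.047158)) = 0.673281 − (-0.000021)/(0.047932) = 0.673712

0.6737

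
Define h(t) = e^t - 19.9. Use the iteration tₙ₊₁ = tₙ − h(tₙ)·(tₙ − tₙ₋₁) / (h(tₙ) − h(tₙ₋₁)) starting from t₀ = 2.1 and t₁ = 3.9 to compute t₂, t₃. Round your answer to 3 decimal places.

h(2.1) = -11.73383, h(3.9) = 29.50245
t₂ = 3.90000 − 29.50245·(3.90000 − 2.10000) / (29.50245 − (-11.73383)) = 3.90000 − (53.10441)/(41.23628) = 2.61219
h(2.61219) = -6.27111
t₃ = 2.61219 − (-6.27111)·(2.61219 − 3.90000) / (-6.27111 − 29.50245) = 2.61219 − (8.07598)/(-35.77356) = 2.83794

2.612, 2.838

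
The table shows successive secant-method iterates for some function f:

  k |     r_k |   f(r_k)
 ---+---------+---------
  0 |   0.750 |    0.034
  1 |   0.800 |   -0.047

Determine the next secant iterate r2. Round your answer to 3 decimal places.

0.771

r2 = 0.800 − (-0.047)·(0.800 − 0.750) / (-0.047 − 0.034)
   = 0.800 − (-0.00235)/(-0.08100) = 0.77099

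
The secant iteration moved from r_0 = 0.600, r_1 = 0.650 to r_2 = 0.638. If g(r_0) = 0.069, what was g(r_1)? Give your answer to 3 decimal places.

-0.022

The secant line through (0.600, 0.069) and (0.650, g(r_1)) crosses zero at r_2 = 0.638.
So (0.600, 0.069), (0.650, g(r_1)), (0.638, 0) are collinear:
g(r_1) = 0.069 · (0.650 − 0.638) / (0.600 − 0.638) = 0.069 · (0.01200)/(-0.03800) = -0.02179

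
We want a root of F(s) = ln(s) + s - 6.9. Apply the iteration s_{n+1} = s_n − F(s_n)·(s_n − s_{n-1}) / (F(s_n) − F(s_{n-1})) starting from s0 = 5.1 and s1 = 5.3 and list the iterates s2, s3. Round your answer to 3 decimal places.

F(5.1) = -0.17076, F(5.3) = 0.06771
s2 = 5.30000 − 0.06771·(5.30000 − 5.10000) / (0.06771 − (-0.17076)) = 5.30000 − (0.01354)/(0.23847) = 5.24321
F(5.24321) = 0.00015
s3 = 5.24321 − 0.00015·(5.24321 − 5.30000) / (0.00015 − 0.06771) = 5.24321 − (-0.00001)/(-0.06756) = 5.24309

5.243, 5.243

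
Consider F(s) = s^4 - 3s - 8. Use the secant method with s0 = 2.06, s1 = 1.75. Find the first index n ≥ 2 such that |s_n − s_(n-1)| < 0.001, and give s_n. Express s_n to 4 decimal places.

n = 5, s_n = 1.9267

F(2.06) = 3.828141, F(1.75) = -3.871094
s2 = 1.750000 − (-3.871094)·(-0.310000)/(-7.699235) = 1.905865;  |Δ| = 0.155865
F(1.905865) = -0.523843
s3 = 1.905865 − (-0.523843)·(0.155865)/(3.347251) = 1.930257;  |Δ| = 0.024393
F(1.930257) = 0.091513
s4 = 1.930257 − 0.091513·(0.024393)/(0.615356) = 1.926630;  |Δ| = 0.003628
F(1.926630) = -0.001668
s5 = 1.926630 − (-0.001668)·(-0.003628)/(-0.093181) = 1.926695;  |Δ| = 0.000065
|s5 − s4| = 0.000065 < 0.001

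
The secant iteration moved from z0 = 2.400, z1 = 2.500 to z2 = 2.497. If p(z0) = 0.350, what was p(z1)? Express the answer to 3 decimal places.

The secant line through (2.400, 0.350) and (2.500, p(z1)) crosses zero at z2 = 2.497.
So (2.400, 0.350), (2.500, p(z1)), (2.497, 0) are collinear:
p(z1) = 0.350 · (2.500 − 2.497) / (2.400 − 2.497) = 0.350 · (0.00300)/(-0.09700) = -0.01082

-0.011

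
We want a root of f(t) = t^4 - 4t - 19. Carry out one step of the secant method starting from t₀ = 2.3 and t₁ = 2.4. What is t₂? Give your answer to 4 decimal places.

f(2.3) = -0.215900, f(2.4) = 4.577600
t₂ = 2.400000 − 4.577600·(2.400000 − 2.300000) / (4.577600 − (-0.215900)) = 2.400000 − (0.457760)/(4.793500) = 2.304504

2.3045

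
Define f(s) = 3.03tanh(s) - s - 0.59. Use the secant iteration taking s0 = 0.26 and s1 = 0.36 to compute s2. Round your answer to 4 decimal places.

f(0.26) = -0.079485, f(0.36) = 0.095999
s2 = 0.360000 − 0.095999·(0.360000 − 0.260000) / (0.095999 − (-0.079485)) = 0.360000 − (0.009600)/(0.175483) = 0.305295

0.3053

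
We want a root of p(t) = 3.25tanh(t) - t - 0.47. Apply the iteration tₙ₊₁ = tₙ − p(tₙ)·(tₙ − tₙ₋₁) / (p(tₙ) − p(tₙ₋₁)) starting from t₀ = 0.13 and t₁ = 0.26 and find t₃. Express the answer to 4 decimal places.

0.2135

p(0.13) = -0.179864, p(0.26) = 0.096460
t₂ = 0.260000 − 0.096460·(0.260000 − 0.130000) / (0.096460 − (-0.179864)) = 0.260000 − (0.012540)/(0.276325) = 0.214619
p(0.214619) = 0.002377
t₃ = 0.214619 − 0.002377·(0.214619 − 0.260000) / (0.002377 − 0.096460) = 0.214619 − (-0.000108)/(-0.094083) = 0.213472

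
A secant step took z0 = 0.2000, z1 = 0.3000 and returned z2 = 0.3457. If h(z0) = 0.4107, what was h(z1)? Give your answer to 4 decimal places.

0.1288

The secant line through (0.2000, 0.4107) and (0.3000, h(z1)) crosses zero at z2 = 0.3457.
So (0.2000, 0.4107), (0.3000, h(z1)), (0.3457, 0) are collinear:
h(z1) = 0.4107 · (0.3000 − 0.3457) / (0.2000 − 0.3457) = 0.4107 · (-0.045700)/(-0.145700) = 0.128819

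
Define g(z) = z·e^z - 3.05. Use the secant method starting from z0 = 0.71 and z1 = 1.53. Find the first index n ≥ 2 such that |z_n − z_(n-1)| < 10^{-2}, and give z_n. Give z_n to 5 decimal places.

g(0.71) = -1.6058662, g(1.53) = 4.0158105
z2 = 1.5300000 − 4.0158105·(0.8200000)/(5.6216767) = 0.9442380;  |Δ| = 0.5857620
g(0.9442380) = -0.6225023
z3 = 0.9442380 − (-0.6225023)·(-0.5857620)/(-4.6383129) = 1.0228524;  |Δ| = 0.0786144
g(1.0228524) = -0.2053285
z4 = 1.0228524 − (-0.2053285)·(0.0786144)/(0.4171738) = 1.0615456;  |Δ| = 0.0386932
g(1.0615456) = 0.0187536
z5 = 1.0615456 − 0.0187536·(0.0386932)/(0.2240821) = 1.0583073;  |Δ| = 0.0032383
|z5 − z4| = 0.0032383 < 10^{-2}

n = 5, z_n = 1.05831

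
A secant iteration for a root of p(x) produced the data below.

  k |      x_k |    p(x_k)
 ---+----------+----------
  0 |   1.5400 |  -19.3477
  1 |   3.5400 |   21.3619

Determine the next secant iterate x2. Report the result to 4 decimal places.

2.4905

x2 = 3.5400 − 21.3619·(3.5400 − 1.5400) / (21.3619 − (-19.3477))
   = 3.5400 − (42.723800)/(40.709600) = 2.490523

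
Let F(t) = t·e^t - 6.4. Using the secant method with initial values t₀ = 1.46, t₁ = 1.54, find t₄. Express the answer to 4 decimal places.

F(1.46) = -0.113299, F(1.54) = 0.783469
t₂ = 1.540000 − 0.783469·(1.540000 − 1.460000) / (0.783469 − (-0.113299)) = 1.540000 − (0.062678)/(0.896768) = 1.470107
F(1.470107) = -0.005471
t₃ = 1.470107 − (-0.005471)·(1.470107 − 1.540000) / (-0.005471 − 0.783469) = 1.470107 − (0.000382)/(-0.788940) = 1.470592
F(1.470592) = -0.000262
t₄ = 1.470592 − (-0.000262)·(1.470592 − 1.470107) / (-0.000262 − (-0.005471)) = 1.470592 − (0.000000)/(0.005210) = 1.470616

1.4706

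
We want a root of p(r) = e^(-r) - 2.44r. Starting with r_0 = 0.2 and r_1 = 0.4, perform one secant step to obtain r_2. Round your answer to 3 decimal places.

0.304

p(0.2) = 0.33073, p(0.4) = -0.30568
r_2 = 0.40000 − (-0.30568)·(0.40000 − 0.20000) / (-0.30568 − 0.33073) = 0.40000 − (-0.06114)/(-0.63641) = 0.30394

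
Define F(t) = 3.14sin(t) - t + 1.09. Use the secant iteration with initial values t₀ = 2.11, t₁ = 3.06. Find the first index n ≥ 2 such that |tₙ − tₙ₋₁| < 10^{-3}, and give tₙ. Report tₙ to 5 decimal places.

F(2.11) = 1.6744900, F(3.06) = -1.7140832
t₂ = 3.0600000 − (-1.7140832)·(0.9500000)/(-3.3885732) = 2.5794499;  |Δ| = 0.4805501
F(2.5794499) = 0.1841713
t₃ = 2.5794499 − 0.1841713·(-0.4805501)/(1.8982546) = 2.6260736;  |Δ| = 0.0466236
F(2.6260736) = 0.0119041
t₄ = 2.6260736 − 0.0119041·(0.0466236)/(-0.1722672) = 2.6292954;  |Δ| = 0.0032218
F(2.6292954) = -0.0001274
t₅ = 2.6292954 − (-0.0001274)·(0.0032218)/(-0.0120316) = 2.6292613;  |Δ| = 0.0000341
|t₅ − t₄| = 0.0000341 < 10^{-3}

n = 5, tₙ = 2.62926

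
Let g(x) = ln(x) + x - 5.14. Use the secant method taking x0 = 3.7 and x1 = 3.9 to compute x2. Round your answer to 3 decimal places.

3.804

g(3.7) = -0.13167, g(3.9) = 0.12098
x2 = 3.90000 − 0.12098·(3.90000 − 3.70000) / (0.12098 − (-0.13167)) = 3.90000 − (0.02420)/(0.25264) = 3.80423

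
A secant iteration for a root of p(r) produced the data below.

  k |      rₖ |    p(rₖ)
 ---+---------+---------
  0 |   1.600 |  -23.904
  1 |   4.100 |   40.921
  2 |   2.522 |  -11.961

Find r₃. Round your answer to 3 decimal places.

r₃ = 2.522 − (-11.961)·(2.522 − 4.100) / (-11.961 − 40.921)
   = 2.522 − (18.87446)/(-52.88200) = 2.87892

2.879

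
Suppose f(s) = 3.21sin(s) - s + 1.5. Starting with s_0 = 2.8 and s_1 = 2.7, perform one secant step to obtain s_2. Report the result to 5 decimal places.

f(2.8) = -0.2246880, f(2.7) = 0.1718894
s_2 = 2.7000000 − 0.1718894·(2.7000000 − 2.8000000) / (0.1718894 − (-0.2246880)) = 2.7000000 − (-0.0171889)/(0.3965775) = 2.7433432

2.74334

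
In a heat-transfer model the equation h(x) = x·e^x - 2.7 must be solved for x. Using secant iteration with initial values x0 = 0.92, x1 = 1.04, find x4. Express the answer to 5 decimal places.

0.99663

h(0.92) = -0.3914528, h(1.04) = 0.2423857
x2 = 1.0400000 − 0.2423857·(1.0400000 − 0.9200000) / (0.2423857 − (-0.3914528)) = 1.0400000 − (0.0290863)/(0.6338385) = 0.9941109
h(0.9941109) = -0.0135936
x3 = 0.9941109 − (-0.0135936)·(0.9941109 − 1.0400000) / (-0.0135936 − 0.2423857) = 0.9941109 − (0.0006238)/(-0.2559793) = 0.9965478
h(0.9965478) = -0.0004377
x4 = 0.9965478 − (-0.0004377)·(0.9965478 − 0.9941109) / (-0.0004377 − (-0.0135936)) = 0.9965478 − (-0.0000011)/(0.0131559) = 0.9966289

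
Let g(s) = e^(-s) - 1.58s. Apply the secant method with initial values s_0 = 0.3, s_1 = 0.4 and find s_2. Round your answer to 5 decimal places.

g(0.3) = 0.2668182, g(0.4) = 0.0383200
s_2 = 0.4000000 − 0.0383200·(0.4000000 − 0.3000000) / (0.0383200 − 0.2668182) = 0.4000000 − (0.0038320)/(-0.2284982) = 0.4167704

0.41677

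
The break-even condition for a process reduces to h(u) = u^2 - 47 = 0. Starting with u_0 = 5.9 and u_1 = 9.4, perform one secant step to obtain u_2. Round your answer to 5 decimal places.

6.69673

h(5.9) = -12.1900000, h(9.4) = 41.3600000
u_2 = 9.4000000 − 41.3600000·(9.4000000 − 5.9000000) / (41.3600000 − (-12.1900000)) = 9.4000000 − (144.7600000)/(53.5500000) = 6.6967320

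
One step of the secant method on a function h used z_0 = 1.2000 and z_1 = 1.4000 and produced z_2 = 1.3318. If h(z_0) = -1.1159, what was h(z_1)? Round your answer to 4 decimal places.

0.5774

The secant line through (1.2000, -1.1159) and (1.4000, h(z_1)) crosses zero at z_2 = 1.3318.
So (1.2000, -1.1159), (1.4000, h(z_1)), (1.3318, 0) are collinear:
h(z_1) = -1.1159 · (1.4000 − 1.3318) / (1.2000 − 1.3318) = -1.1159 · (0.068200)/(-0.131800) = 0.577423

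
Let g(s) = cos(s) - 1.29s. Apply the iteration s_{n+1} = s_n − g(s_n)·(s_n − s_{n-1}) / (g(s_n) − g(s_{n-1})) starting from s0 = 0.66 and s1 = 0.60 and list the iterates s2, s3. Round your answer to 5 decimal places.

g(0.66) = -0.0614078, g(0.60) = 0.0513356
s2 = 0.6000000 − 0.0513356·(0.6000000 − 0.6600000) / (0.0513356 − (-0.0614078)) = 0.6000000 − (-0.0030801)/(0.1127434) = 0.6273199
g(0.6273199) = 0.0003609
s3 = 0.6273199 − 0.0003609·(0.6273199 − 0.6000000) / (0.0003609 − 0.0513356) = 0.6273199 − (0.0000099)/(-0.0509747) = 0.6275133

0.62732, 0.62751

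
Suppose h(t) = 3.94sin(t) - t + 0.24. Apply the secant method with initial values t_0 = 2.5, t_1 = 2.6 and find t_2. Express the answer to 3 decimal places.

2.523

h(2.5) = 0.09798, h(2.6) = -0.32892
t_2 = 2.60000 − (-0.32892)·(2.60000 − 2.50000) / (-0.32892 − 0.09798) = 2.60000 − (-0.03289)/(-0.42690) = 2.52295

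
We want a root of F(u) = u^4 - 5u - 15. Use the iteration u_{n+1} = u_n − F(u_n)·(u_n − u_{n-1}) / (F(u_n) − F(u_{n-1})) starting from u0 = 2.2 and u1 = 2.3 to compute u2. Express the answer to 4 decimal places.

F(2.2) = -2.574400, F(2.3) = 1.484100
u2 = 2.300000 − 1.484100·(2.300000 − 2.200000) / (1.484100 − (-2.574400)) = 2.300000 − (0.148410)/(4.058500) = 2.263432

2.2634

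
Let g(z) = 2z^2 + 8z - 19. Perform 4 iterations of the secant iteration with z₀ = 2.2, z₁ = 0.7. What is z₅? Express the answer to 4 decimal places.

1.6742

g(2.2) = 8.280000, g(0.7) = -12.420000
z₂ = 0.700000 − (-12.420000)·(0.700000 − 2.200000) / (-12.420000 − 8.280000) = 0.700000 − (18.630000)/(-20.700000) = 1.600000
g(1.600000) = -1.080000
z₃ = 1.600000 − (-1.080000)·(1.600000 − 0.700000) / (-1.080000 − (-12.420000)) = 1.600000 − (-0.972000)/(11.340000) = 1.685714
g(1.685714) = 0.168980
z₄ = 1.685714 − 0.168980·(1.685714 − 1.600000) / (0.168980 − (-1.080000)) = 1.685714 − (0.014484)/(1.248980) = 1.674118
g(1.674118) = -0.001719
z₅ = 1.674118 − (-0.001719)·(1.674118 − 1.685714) / (-0.001719 − 0.168980) = 1.674118 − (0.000020)/(-0.170699) = 1.674234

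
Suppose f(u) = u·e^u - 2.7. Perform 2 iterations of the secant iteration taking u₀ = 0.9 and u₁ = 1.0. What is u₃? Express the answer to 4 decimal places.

0.9966

f(0.9) = -0.486357, f(1.0) = 0.018282
u₂ = 1.000000 − 0.018282·(1.000000 − 0.900000) / (0.018282 − (-0.486357)) = 1.000000 − (0.001828)/(0.504639) = 0.996377
f(0.996377) = -0.001360
u₃ = 0.996377 − (-0.001360)·(0.996377 − 1.000000) / (-0.001360 − 0.018282) = 0.996377 − (0.000005)/(-0.019642) = 0.996628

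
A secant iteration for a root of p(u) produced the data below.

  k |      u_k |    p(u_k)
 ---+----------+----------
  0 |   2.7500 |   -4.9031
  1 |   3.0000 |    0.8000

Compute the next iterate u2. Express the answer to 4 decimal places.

u2 = 3.0000 − 0.8000·(3.0000 − 2.7500) / (0.8000 − (-4.9031))
   = 3.0000 − (0.200000)/(5.703100) = 2.964931

2.9649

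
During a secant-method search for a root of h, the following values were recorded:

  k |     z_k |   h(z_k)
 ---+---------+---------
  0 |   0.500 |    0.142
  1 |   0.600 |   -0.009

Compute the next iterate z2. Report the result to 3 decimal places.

z2 = 0.600 − (-0.009)·(0.600 − 0.500) / (-0.009 − 0.142)
   = 0.600 − (-0.00090)/(-0.15100) = 0.59404

0.594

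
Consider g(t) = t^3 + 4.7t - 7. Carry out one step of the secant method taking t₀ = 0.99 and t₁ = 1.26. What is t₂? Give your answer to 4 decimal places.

1.1517

g(0.99) = -1.376701, g(1.26) = 0.922376
t₂ = 1.260000 − 0.922376·(1.260000 − 0.990000) / (0.922376 − (-1.376701)) = 1.260000 − (0.249042)/(2.299077) = 1.151678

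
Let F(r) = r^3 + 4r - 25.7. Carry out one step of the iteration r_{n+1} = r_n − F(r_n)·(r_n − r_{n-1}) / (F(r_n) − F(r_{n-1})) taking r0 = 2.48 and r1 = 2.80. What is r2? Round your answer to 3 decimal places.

F(2.48) = -0.52701, F(2.80) = 7.45200
r2 = 2.80000 − 7.45200·(2.80000 − 2.48000) / (7.45200 − (-0.52701)) = 2.80000 − (2.38464)/(7.97901) = 2.50114

2.501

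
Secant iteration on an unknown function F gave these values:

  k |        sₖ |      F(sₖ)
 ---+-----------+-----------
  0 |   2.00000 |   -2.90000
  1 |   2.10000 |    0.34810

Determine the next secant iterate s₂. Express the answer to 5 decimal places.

2.08928

s₂ = 2.10000 − 0.34810·(2.10000 − 2.00000) / (0.34810 − (-2.90000))
   = 2.10000 − (0.0348100)/(3.2481000) = 2.0892830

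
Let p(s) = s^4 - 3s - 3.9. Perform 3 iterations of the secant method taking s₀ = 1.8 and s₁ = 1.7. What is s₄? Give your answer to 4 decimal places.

1.7374

p(1.8) = 1.197600, p(1.7) = -0.647900
s₂ = 1.700000 − (-0.647900)·(1.700000 − 1.800000) / (-0.647900 − 1.197600) = 1.700000 − (0.064790)/(-1.845500) = 1.735107
p(1.735107) = -0.041631
s₃ = 1.735107 − (-0.041631)·(1.735107 − 1.700000) / (-0.041631 − (-0.647900)) = 1.735107 − (-0.001462)/(0.606269) = 1.737518
p(1.737518) = 0.001613
s₄ = 1.737518 − 0.001613·(1.737518 − 1.735107) / (0.001613 − (-0.041631)) = 1.737518 − (0.000004)/(0.043244) = 1.737428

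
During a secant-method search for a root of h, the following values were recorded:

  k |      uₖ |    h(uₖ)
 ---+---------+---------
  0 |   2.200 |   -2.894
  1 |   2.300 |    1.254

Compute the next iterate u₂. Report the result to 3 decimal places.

2.270

u₂ = 2.300 − 1.254·(2.300 − 2.200) / (1.254 − (-2.894))
   = 2.300 − (0.12540)/(4.14800) = 2.26977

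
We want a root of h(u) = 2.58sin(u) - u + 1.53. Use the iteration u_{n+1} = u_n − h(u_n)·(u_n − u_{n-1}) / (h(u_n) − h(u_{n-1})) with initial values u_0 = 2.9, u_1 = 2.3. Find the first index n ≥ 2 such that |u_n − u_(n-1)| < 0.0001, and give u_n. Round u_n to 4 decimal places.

h(2.9) = -0.752737, h(2.3) = 1.153919
u_2 = 2.300000 − 1.153919·(-0.600000)/(1.906656) = 2.663124;  |Δ| = 0.363124
h(2.663124) = 0.054762
u_3 = 2.663124 − 0.054762·(0.363124)/(-1.099157) = 2.681215;  |Δ| = 0.018092
h(2.681215) = -0.004956
u_4 = 2.681215 − (-0.004956)·(0.018092)/(-0.059718) = 2.679714;  |Δ| = 0.001501
h(2.679714) = 0.000014
u_5 = 2.679714 − 0.000014·(-0.001501)/(0.004970) = 2.679718;  |Δ| = 0.000004
|u_5 − u_4| = 0.000004 < 0.0001

n = 5, u_n = 2.6797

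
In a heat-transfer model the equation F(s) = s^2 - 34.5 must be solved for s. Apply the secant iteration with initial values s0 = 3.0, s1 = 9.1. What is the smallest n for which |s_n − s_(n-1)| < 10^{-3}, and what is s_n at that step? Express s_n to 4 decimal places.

F(3.0) = -25.500000, F(9.1) = 48.310000
s2 = 9.100000 − 48.310000·(6.100000)/(73.810000) = 5.107438;  |Δ| = 3.992562
F(5.107438) = -8.414077
s3 = 5.107438 − (-8.414077)·(-3.992562)/(-56.724077) = 5.699668;  |Δ| = 0.592230
F(5.699668) = -2.013780
s4 = 5.699668 − (-2.013780)·(0.592230)/(6.400297) = 5.886007;  |Δ| = 0.186338
F(5.886007) = 0.145077
s5 = 5.886007 − 0.145077·(0.186338)/(2.158857) = 5.873485;  |Δ| = 0.012522
F(5.873485) = -0.002177
s6 = 5.873485 − (-0.002177)·(-0.012522)/(-0.147254) = 5.873670;  |Δ| = 0.000185
|s6 − s5| = 0.000185 < 10^{-3}

n = 6, s_n = 5.8737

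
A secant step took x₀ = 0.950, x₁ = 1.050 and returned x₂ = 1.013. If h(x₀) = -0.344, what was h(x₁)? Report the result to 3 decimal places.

The secant line through (0.950, -0.344) and (1.050, h(x₁)) crosses zero at x₂ = 1.013.
So (0.950, -0.344), (1.050, h(x₁)), (1.013, 0) are collinear:
h(x₁) = -0.344 · (1.050 − 1.013) / (0.950 − 1.013) = -0.344 · (0.03700)/(-0.06300) = 0.20203

0.202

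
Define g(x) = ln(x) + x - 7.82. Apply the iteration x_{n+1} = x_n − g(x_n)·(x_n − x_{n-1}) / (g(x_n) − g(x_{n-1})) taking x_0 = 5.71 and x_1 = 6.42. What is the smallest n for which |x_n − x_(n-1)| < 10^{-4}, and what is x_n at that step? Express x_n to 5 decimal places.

n = 4, x_n = 6.02421

g(5.71) = -0.3677810, g(6.42) = 0.4594181
x_2 = 6.4200000 − 0.4594181·(0.7100000)/(0.8271991) = 6.0256731;  |Δ| = 0.3943269
g(6.0256731) = 0.0017023
x_3 = 6.0256731 − 0.0017023·(-0.3943269)/(-0.4577158) = 6.0242066;  |Δ| = 0.0014665
g(6.0242066) = -0.0000077
x_4 = 6.0242066 − (-0.0000077)·(-0.0014665)/(-0.0017099) = 6.0242131;  |Δ| = 0.0000066
|x_4 − x_3| = 0.0000066 < 10^{-4}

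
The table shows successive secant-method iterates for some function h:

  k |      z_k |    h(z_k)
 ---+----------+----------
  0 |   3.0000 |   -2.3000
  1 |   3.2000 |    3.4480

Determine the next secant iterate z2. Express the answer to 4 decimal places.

z2 = 3.2000 − 3.4480·(3.2000 − 3.0000) / (3.4480 − (-2.3000))
   = 3.2000 − (0.689600)/(5.748000) = 3.080028

3.0800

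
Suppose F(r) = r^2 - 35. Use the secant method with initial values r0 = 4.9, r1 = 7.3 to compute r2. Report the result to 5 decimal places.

5.80082

F(4.9) = -10.9900000, F(7.3) = 18.2900000
r2 = 7.3000000 − 18.2900000·(7.3000000 − 4.9000000) / (18.2900000 − (-10.9900000)) = 7.3000000 − (43.8960000)/(29.2800000) = 5.8008197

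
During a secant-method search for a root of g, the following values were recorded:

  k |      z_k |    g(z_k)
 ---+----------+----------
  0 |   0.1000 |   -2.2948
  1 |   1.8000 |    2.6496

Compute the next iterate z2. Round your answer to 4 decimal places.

z2 = 1.8000 − 2.6496·(1.8000 − 0.1000) / (2.6496 − (-2.2948))
   = 1.8000 − (4.504320)/(4.944400) = 0.889006

0.8890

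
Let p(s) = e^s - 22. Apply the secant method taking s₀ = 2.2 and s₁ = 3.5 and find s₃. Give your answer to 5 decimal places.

p(2.2) = -12.9749865, p(3.5) = 11.1154520
s₂ = 3.5000000 − 11.1154520·(3.5000000 − 2.2000000) / (11.1154520 − (-12.9749865)) = 3.5000000 − (14.4500875)/(24.0904385) = 2.9001733
p(2.9001733) = -3.8227043
s₃ = 2.9001733 − (-3.8227043)·(2.9001733 − 3.5000000) / (-3.8227043 − 11.1154520) = 2.9001733 − (2.2929600)/(-14.9381562) = 3.0536702

3.05367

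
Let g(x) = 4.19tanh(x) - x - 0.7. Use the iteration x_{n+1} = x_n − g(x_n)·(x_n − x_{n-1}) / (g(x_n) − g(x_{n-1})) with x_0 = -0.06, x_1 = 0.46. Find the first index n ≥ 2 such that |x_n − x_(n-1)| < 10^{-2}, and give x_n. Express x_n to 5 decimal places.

g(-0.06) = -0.8910988, g(0.46) = 0.6420528
x_2 = 0.4600000 − 0.6420528·(0.5200000)/(1.5331516) = 0.2422345;  |Δ| = 0.2177655
g(0.2422345) = 0.0533314
x_3 = 0.2422345 − 0.0533314·(-0.2177655)/(-0.5887214) = 0.2225075;  |Δ| = 0.0197271
g(0.2225075) = -0.0052885
x_4 = 0.2225075 − (-0.0052885)·(-0.0197271)/(-0.0586199) = 0.2242872;  |Δ| = 0.0017797
|x_4 − x_3| = 0.0017797 < 10^{-2}

n = 4, x_n = 0.22429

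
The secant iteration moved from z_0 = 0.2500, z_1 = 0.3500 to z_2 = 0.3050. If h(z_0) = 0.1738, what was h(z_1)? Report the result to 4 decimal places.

The secant line through (0.2500, 0.1738) and (0.3500, h(z_1)) crosses zero at z_2 = 0.3050.
So (0.2500, 0.1738), (0.3500, h(z_1)), (0.3050, 0) are collinear:
h(z_1) = 0.1738 · (0.3500 − 0.3050) / (0.2500 − 0.3050) = 0.1738 · (0.045000)/(-0.055000) = -0.142200

-0.1422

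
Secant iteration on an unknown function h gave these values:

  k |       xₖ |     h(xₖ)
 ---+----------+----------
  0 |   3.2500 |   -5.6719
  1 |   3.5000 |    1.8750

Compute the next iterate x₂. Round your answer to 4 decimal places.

x₂ = 3.5000 − 1.8750·(3.5000 − 3.2500) / (1.8750 − (-5.6719))
   = 3.5000 − (0.468750)/(7.546900) = 3.437888

3.4379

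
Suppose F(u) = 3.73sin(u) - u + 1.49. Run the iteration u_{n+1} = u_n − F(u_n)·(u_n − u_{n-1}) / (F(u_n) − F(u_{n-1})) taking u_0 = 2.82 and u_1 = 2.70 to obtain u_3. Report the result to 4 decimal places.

2.7866

F(2.82) = -0.151029, F(2.70) = 0.384127
u_2 = 2.700000 − 0.384127·(2.700000 − 2.820000) / (0.384127 − (-0.151029)) = 2.700000 − (-0.046095)/(0.535156) = 2.786134
F(2.786134) = 0.001981
u_3 = 2.786134 − 0.001981·(2.786134 − 2.700000) / (0.001981 − 0.384127) = 2.786134 − (0.000171)/(-0.382146) = 2.786581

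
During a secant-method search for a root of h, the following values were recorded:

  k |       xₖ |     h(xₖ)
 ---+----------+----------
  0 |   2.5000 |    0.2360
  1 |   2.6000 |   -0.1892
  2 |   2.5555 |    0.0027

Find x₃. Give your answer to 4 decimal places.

2.5561

x₃ = 2.5555 − 0.0027·(2.5555 − 2.6000) / (0.0027 − (-0.1892))
   = 2.5555 − (-0.000120)/(0.191900) = 2.556126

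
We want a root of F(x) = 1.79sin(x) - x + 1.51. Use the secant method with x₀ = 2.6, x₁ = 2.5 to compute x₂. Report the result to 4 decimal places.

2.5327

F(2.6) = -0.167253, F(2.5) = 0.081265
x₂ = 2.500000 − 0.081265·(2.500000 − 2.600000) / (0.081265 − (-0.167253)) = 2.500000 − (-0.008127)/(0.248518) = 2.532700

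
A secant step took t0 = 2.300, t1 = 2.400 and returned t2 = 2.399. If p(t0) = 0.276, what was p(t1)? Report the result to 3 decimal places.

The secant line through (2.300, 0.276) and (2.400, p(t1)) crosses zero at t2 = 2.399.
So (2.300, 0.276), (2.400, p(t1)), (2.399, 0) are collinear:
p(t1) = 0.276 · (2.400 − 2.399) / (2.300 − 2.399) = 0.276 · (0.00100)/(-0.09900) = -0.00279

-0.003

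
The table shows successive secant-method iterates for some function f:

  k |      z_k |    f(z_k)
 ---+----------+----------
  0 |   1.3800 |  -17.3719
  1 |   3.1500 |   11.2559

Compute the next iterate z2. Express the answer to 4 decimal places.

2.4541

z2 = 3.1500 − 11.2559·(3.1500 − 1.3800) / (11.2559 − (-17.3719))
   = 3.1500 − (19.922943)/(28.627800) = 2.454070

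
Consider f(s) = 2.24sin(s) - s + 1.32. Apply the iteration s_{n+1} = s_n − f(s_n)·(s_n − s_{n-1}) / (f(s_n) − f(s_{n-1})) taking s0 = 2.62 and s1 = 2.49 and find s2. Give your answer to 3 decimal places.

f(2.62) = -0.18389, f(2.49) = 0.18846
s2 = 2.49000 − 0.18846·(2.49000 − 2.62000) / (0.18846 − (-0.18389)) = 2.49000 − (-0.02450)/(0.37235) = 2.55580

2.556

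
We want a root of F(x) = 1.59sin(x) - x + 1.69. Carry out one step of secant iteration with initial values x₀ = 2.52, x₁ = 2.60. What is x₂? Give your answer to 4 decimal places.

F(2.52) = 0.095906, F(2.60) = -0.090353
x₂ = 2.600000 − (-0.090353)·(2.600000 − 2.520000) / (-0.090353 − 0.095906) = 2.600000 − (-0.007228)/(-0.186259) = 2.561193

2.5612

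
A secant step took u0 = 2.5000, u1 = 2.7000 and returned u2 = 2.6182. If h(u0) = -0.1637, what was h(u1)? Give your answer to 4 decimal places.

0.1133

The secant line through (2.5000, -0.1637) and (2.7000, h(u1)) crosses zero at u2 = 2.6182.
So (2.5000, -0.1637), (2.7000, h(u1)), (2.6182, 0) are collinear:
h(u1) = -0.1637 · (2.7000 − 2.6182) / (2.5000 − 2.6182) = -0.1637 · (0.081800)/(-0.118200) = 0.113288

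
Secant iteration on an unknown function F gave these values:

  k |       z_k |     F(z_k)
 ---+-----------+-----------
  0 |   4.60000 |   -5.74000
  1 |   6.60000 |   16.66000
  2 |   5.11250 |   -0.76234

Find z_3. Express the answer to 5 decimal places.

z_3 = 5.11250 − (-0.76234)·(5.11250 − 6.60000) / (-0.76234 − 16.66000)
   = 5.11250 − (1.1339807)/(-17.4223400) = 5.1775877

5.17759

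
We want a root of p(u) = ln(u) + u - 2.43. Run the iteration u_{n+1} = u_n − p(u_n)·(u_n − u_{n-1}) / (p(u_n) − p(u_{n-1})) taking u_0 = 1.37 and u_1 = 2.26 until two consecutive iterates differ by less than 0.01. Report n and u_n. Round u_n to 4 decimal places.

p(1.37) = -0.745189, p(2.26) = 0.645365
u_2 = 2.260000 − 0.645365·(0.890000)/(1.390554) = 1.846945;  |Δ| = 0.413055
p(1.846945) = 0.030479
u_3 = 1.846945 − 0.030479·(-0.413055)/(-0.614886) = 1.826471;  |Δ| = 0.020474
p(1.826471) = -0.001143
u_4 = 1.826471 − (-0.001143)·(-0.020474)/(-0.031622) = 1.827211;  |Δ| = 0.000740
|u_4 − u_3| = 0.000740 < 0.01

n = 4, u_n = 1.8272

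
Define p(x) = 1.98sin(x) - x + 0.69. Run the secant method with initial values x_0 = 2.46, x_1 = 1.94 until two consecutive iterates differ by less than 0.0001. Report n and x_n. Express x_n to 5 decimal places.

p(2.46) = -0.5225394, p(1.94) = 0.5965777
x_2 = 1.9400000 − 0.5965777·(-0.5200000)/(1.1191171) = 2.2172010;  |Δ| = 0.2772010
p(2.2172010) = 0.0533428
x_3 = 2.2172010 − 0.0533428·(0.2772010)/(-0.5432349) = 2.2444207;  |Δ| = 0.0272197
p(2.2444207) = -0.0069204
x_4 = 2.2444207 − (-0.0069204)·(0.0272197)/(-0.0602632) = 2.2412949;  |Δ| = 0.0031258
p(2.2412949) = 0.0000587
x_5 = 2.2412949 − 0.0000587·(-0.0031258)/(0.0069791) = 2.2413212;  |Δ| = 0.0000263
|x_5 − x_4| = 0.0000263 < 0.0001

n = 5, x_n = 2.24132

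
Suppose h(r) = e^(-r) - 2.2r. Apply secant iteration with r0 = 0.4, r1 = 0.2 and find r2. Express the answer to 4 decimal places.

h(0.4) = -0.209680, h(0.2) = 0.378731
r2 = 0.200000 − 0.378731·(0.200000 − 0.400000) / (0.378731 − (-0.209680)) = 0.200000 − (-0.075746)/(0.588411) = 0.328730

0.3287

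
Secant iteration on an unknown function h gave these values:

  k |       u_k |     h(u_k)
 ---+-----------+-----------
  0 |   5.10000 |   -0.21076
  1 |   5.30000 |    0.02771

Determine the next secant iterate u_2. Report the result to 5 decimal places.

5.27676

u_2 = 5.30000 − 0.02771·(5.30000 − 5.10000) / (0.02771 − (-0.21076))
   = 5.30000 − (0.0055420)/(0.2384700) = 5.2767602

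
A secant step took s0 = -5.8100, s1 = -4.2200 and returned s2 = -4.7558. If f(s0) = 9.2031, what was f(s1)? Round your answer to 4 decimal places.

-4.6775

The secant line through (-5.8100, 9.2031) and (-4.2200, f(s1)) crosses zero at s2 = -4.7558.
So (-5.8100, 9.2031), (-4.2200, f(s1)), (-4.7558, 0) are collinear:
f(s1) = 9.2031 · (-4.2200 − (-4.7558)) / (-5.8100 − (-4.7558)) = 9.2031 · (0.535800)/(-1.054200) = -4.677500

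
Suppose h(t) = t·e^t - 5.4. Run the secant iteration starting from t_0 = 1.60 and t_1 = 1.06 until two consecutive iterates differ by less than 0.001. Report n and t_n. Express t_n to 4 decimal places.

h(1.60) = 2.524852, h(1.06) = -2.340447
t_2 = 1.060000 − (-2.340447)·(-0.540000)/(-4.865299) = 1.319766;  |Δ| = 0.259766
h(1.319766) = -0.460712
t_3 = 1.319766 − (-0.460712)·(0.259766)/(1.879735) = 1.383434;  |Δ| = 0.063667
h(1.383434) = 0.117927
t_4 = 1.383434 − 0.117927·(0.063667)/(0.578639) = 1.370458;  |Δ| = 0.012975
h(1.370458) = -0.004294
t_5 = 1.370458 − (-0.004294)·(-0.012975)/(-0.122221) = 1.370914;  |Δ| = 0.000456
|t_5 − t_4| = 0.000456 < 0.001

n = 5, t_n = 1.3709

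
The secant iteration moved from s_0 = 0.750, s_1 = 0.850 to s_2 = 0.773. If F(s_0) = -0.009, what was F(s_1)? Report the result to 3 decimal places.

0.030

The secant line through (0.750, -0.009) and (0.850, F(s_1)) crosses zero at s_2 = 0.773.
So (0.750, -0.009), (0.850, F(s_1)), (0.773, 0) are collinear:
F(s_1) = -0.009 · (0.850 − 0.773) / (0.750 − 0.773) = -0.009 · (0.07700)/(-0.02300) = 0.03013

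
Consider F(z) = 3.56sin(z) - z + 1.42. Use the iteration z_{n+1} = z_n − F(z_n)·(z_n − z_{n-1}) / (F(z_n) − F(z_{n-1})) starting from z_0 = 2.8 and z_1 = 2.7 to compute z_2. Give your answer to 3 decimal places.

F(2.8) = -0.18744, F(2.7) = 0.24147
z_2 = 2.70000 − 0.24147·(2.70000 − 2.80000) / (0.24147 − (-0.18744)) = 2.70000 − (-0.02415)/(0.42891) = 2.75630

2.756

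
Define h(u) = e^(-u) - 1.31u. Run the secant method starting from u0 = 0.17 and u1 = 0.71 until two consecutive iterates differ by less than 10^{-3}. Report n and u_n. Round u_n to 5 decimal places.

h(0.17) = 0.6209648, h(0.71) = -0.4384558
u2 = 0.7100000 − (-0.4384558)·(0.5400000)/(-1.0594206) = 0.4865136;  |Δ| = 0.2234864
h(0.4865136) = -0.0225668
u3 = 0.4865136 − (-0.0225668)·(-0.2234864)/(0.4158890) = 0.4743869;  |Δ| = 0.0121267
h(0.4743869) = 0.0008197
u4 = 0.4743869 − 0.0008197·(-0.0121267)/(0.0233865) = 0.4748119;  |Δ| = 0.0004250
|u4 − u3| = 0.0004250 < 10^{-3}

n = 4, u_n = 0.47481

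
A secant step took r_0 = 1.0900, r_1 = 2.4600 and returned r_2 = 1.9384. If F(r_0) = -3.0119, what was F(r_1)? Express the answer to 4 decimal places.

1.8517

The secant line through (1.0900, -3.0119) and (2.4600, F(r_1)) crosses zero at r_2 = 1.9384.
So (1.0900, -3.0119), (2.4600, F(r_1)), (1.9384, 0) are collinear:
F(r_1) = -3.0119 · (2.4600 − 1.9384) / (1.0900 − 1.9384) = -3.0119 · (0.521600)/(-0.848400) = 1.851729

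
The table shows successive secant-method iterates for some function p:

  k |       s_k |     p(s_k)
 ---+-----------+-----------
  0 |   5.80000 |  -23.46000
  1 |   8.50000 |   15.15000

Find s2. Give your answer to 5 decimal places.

s2 = 8.50000 − 15.15000·(8.50000 − 5.80000) / (15.15000 − (-23.46000))
   = 8.50000 − (40.9050000)/(38.6100000) = 7.4405594

7.44056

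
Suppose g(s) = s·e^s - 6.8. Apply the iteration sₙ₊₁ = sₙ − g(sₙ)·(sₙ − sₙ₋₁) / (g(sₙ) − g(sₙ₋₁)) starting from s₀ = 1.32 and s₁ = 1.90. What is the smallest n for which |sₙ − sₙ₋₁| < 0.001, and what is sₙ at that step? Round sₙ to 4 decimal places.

n = 5, sₙ = 1.5069

g(1.32) = -1.858684, g(1.90) = 5.903199
s₂ = 1.900000 − 5.903199·(0.580000)/(7.761883) = 1.458889;  |Δ| = 0.441111
g(1.458889) = -0.525063
s₃ = 1.458889 − (-0.525063)·(-0.441111)/(-6.428263) = 1.494919;  |Δ| = 0.036030
g(1.494919) = -0.134196
s₄ = 1.494919 − (-0.134196)·(0.036030)/(0.390867) = 1.507289;  |Δ| = 0.012370
g(1.507289) = 0.004618
s₅ = 1.507289 − 0.004618·(0.012370)/(0.138815) = 1.506877;  |Δ| = 0.000412
|s₅ − s₄| = 0.000412 < 0.001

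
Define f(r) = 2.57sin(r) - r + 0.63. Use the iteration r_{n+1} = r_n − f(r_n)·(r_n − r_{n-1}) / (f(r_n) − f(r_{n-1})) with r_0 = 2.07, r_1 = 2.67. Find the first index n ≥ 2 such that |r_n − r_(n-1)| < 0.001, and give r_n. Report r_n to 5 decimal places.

n = 5, r_n = 2.38819

f(2.07) = 0.8163676, f(2.67) = -0.8724344
r_2 = 2.6700000 − (-0.8724344)·(0.6000000)/(-1.6888021) = 2.3600403;  |Δ| = 0.3099597
f(2.3600403) = 0.0802220
r_3 = 2.3600403 − 0.0802220·(-0.3099597)/(0.9526564) = 2.3861416;  |Δ| = 0.0261013
f(2.3861416) = 0.0058944
r_4 = 2.3861416 − 0.0058944·(0.0261013)/(-0.0743276) = 2.3882115;  |Δ| = 0.0020699
f(2.3882115) = -0.0000518
r_5 = 2.3882115 − (-0.0000518)·(0.0020699)/(-0.0059462) = 2.3881934;  |Δ| = 0.0000180
|r_5 − r_4| = 0.0000180 < 0.001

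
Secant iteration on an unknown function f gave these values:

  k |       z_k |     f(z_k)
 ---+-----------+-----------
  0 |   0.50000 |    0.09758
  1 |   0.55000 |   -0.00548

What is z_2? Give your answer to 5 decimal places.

0.54734

z_2 = 0.55000 − (-0.00548)·(0.55000 − 0.50000) / (-0.00548 − 0.09758)
   = 0.55000 − (-0.0002740)/(-0.1030600) = 0.5473414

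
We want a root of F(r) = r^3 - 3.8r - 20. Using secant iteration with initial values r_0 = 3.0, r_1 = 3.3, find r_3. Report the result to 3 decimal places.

3.177

F(3.0) = -4.40000, F(3.3) = 3.39700
r_2 = 3.30000 − 3.39700·(3.30000 − 3.00000) / (3.39700 − (-4.40000)) = 3.30000 − (1.01910)/(7.79700) = 3.16930
F(3.16930) = -0.20953
r_3 = 3.16930 − (-0.20953)·(3.16930 − 3.30000) / (-0.20953 − 3.39700) = 3.16930 − (0.02739)/(-3.60653) = 3.17689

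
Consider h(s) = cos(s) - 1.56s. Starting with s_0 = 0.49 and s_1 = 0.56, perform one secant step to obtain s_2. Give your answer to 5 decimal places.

0.54722

h(0.49) = 0.1179329, h(0.56) = -0.0263449
s_2 = 0.5600000 − (-0.0263449)·(0.5600000 − 0.4900000) / (-0.0263449 − 0.1179329) = 0.5600000 − (-0.0018441)/(-0.1442777) = 0.5472181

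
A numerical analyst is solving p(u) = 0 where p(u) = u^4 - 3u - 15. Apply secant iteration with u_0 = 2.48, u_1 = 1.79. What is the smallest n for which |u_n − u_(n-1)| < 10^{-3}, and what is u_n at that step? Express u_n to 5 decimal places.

p(2.48) = 15.3874202, p(1.79) = -10.1037432
u_2 = 1.7900000 − (-10.1037432)·(-0.6900000)/(-25.4911633) = 2.0634902;  |Δ| = 0.2734902
p(2.0634902) = -3.0599771
u_3 = 2.0634902 − (-3.0599771)·(0.2734902)/(7.0437661) = 2.1823007;  |Δ| = 0.1188105
p(2.1823007) = 1.1338987
u_4 = 2.1823007 − 1.1338987·(0.1188105)/(4.1938758) = 2.1501779;  |Δ| = 0.0321228
p(2.1501779) = -0.0759544
u_5 = 2.1501779 − (-0.0759544)·(-0.0321228)/(-1.2098531) = 2.1521946;  |Δ| = 0.0020167
p(2.1521946) = -0.0017021
u_6 = 2.1521946 − (-0.0017021)·(0.0020167)/(0.0742523) = 2.1522408;  |Δ| = 0.0000462
|u_6 − u_5| = 0.0000462 < 10^{-3}

n = 6, u_n = 2.15224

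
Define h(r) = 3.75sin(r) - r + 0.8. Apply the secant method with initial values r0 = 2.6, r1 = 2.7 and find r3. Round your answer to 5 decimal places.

2.63137

h(2.6) = 0.1331301, h(2.7) = -0.2973254
r2 = 2.7000000 − (-0.2973254)·(2.7000000 − 2.6000000) / (-0.2973254 − 0.1331301) = 2.7000000 − (-0.0297325)/(-0.4304556) = 2.6309277
h(2.6309277) = 0.0019127
r3 = 2.6309277 − 0.0019127·(2.6309277 − 2.7000000) / (0.0019127 − (-0.2973254)) = 2.6309277 − (-0.0001321)/(0.2992381) = 2.6313692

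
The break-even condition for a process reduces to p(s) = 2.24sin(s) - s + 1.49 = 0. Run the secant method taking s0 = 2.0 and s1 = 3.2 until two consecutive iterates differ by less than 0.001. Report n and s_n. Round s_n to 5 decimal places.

p(2.0) = 1.5268262, p(3.2) = -1.8407581
s2 = 3.2000000 − (-1.8407581)·(1.2000000)/(-3.3675843) = 2.5440670;  |Δ| = 0.6559330
p(2.5440670) = 0.2061538
s3 = 2.5440670 − 0.2061538·(-0.6559330)/(2.0469119) = 2.6101290;  |Δ| = 0.0660620
p(2.6101290) = 0.0150933
s4 = 2.6101290 − 0.0150933·(0.0660620)/(-0.1910606) = 2.6153477;  |Δ| = 0.0052187
p(2.6153477) = -0.0002184
s5 = 2.6153477 − (-0.0002184)·(0.0052187)/(-0.0153116) = 2.6152733;  |Δ| = 0.0000744
|s5 − s4| = 0.0000744 < 0.001

n = 5, s_n = 2.61527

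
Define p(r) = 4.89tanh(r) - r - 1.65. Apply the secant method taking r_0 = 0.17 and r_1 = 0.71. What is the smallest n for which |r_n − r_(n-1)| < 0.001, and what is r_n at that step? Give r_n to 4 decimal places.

n = 5, r_n = 0.4623

p(0.17) = -0.996617, p(0.71) = 0.626210
r_2 = 0.710000 − 0.626210·(0.540000)/(1.622826) = 0.501627;  |Δ| = 0.208373
p(0.501627) = 0.114378
r_3 = 0.501627 − 0.114378·(-0.208373)/(-0.511832) = 0.455062;  |Δ| = 0.046565
p(0.455062) = -0.021672
r_4 = 0.455062 − (-0.021672)·(-0.046565)/(-0.136050) = 0.462480;  |Δ| = 0.007417
p(0.462480) = 0.000504
r_5 = 0.462480 − 0.000504·(0.007417)/(0.022176) = 0.462311;  |Δ| = 0.000169
|r_5 − r_4| = 0.000169 < 0.001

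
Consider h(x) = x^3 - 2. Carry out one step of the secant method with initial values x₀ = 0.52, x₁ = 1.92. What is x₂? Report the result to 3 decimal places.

0.895

h(0.52) = -1.85939, h(1.92) = 5.07789
x₂ = 1.92000 − 5.07789·(1.92000 − 0.52000) / (5.07789 − (-1.85939)) = 1.92000 − (7.10904)/(6.93728) = 0.89524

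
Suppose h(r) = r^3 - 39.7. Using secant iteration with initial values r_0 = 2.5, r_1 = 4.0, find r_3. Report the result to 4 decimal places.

3.3852

h(2.5) = -24.075000, h(4.0) = 24.300000
r_2 = 4.000000 − 24.300000·(4.000000 − 2.500000) / (24.300000 − (-24.075000)) = 4.000000 − (36.450000)/(48.375000) = 3.246512
h(3.246512) = -5.482294
r_3 = 3.246512 − (-5.482294)·(3.246512 − 4.000000) / (-5.482294 − 24.300000) = 3.246512 − (4.130845)/(-29.782294) = 3.385213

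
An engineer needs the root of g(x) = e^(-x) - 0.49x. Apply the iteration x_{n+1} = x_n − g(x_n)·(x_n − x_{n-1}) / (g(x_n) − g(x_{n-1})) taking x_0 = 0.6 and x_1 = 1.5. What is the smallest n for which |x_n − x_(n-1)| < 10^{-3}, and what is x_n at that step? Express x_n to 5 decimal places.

g(0.6) = 0.2548116, g(1.5) = -0.5118698
x_2 = 1.5000000 − (-0.5118698)·(0.9000000)/(-0.7666815) = 0.8991209;  |Δ| = 0.6008791
g(0.8991209) = -0.0336420
x_3 = 0.8991209 − (-0.0336420)·(-0.6008791)/(0.4782278) = 0.8568507;  |Δ| = 0.0422702
g(0.8568507) = 0.0046400
x_4 = 0.8568507 − 0.0046400·(-0.0422702)/(0.0382820) = 0.8619741;  |Δ| = 0.0051234
g(0.8619741) = -0.0000398
x_5 = 0.8619741 − (-0.0000398)·(0.0051234)/(-0.0046798) = 0.8619306;  |Δ| = 0.0000435
|x_5 − x_4| = 0.0000435 < 10^{-3}

n = 5, x_n = 0.86193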